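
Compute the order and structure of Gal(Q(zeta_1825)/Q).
|Gal(Q(zeta_1825)/Q)| = phi(1825) = 1440; group ≅ (Z/1825Z)^* ≅ Z/20Z × Z/72Z

The n-th cyclotomic polynomial Φ_1825(x) is the minimal polynomial of zeta_1825 over Q and has degree phi(1825) = 1440. So Q(zeta_1825) is a degree-1440 Galois extension with Galois group (Z/1825Z)^*. By CRT, (Z/1825Z)^* ≅ (Z/25Z)^* × (Z/73Z)^*. Each prime-power unit group is (Z/25Z)^* ≅ Z/20Z; (Z/73Z)^* ≅ Z/72Z. Hence Gal(Q(zeta_1825)/Q) ≅ Z/20Z × Z/72Z.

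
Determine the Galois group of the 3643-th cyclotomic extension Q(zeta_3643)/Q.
|Gal(Q(zeta_3643)/Q)| = phi(3643) = 3642; group ≅ (Z/3643Z)^* ≅ Z/3642Z

The n-th cyclotomic polynomial Φ_3643(x) is the minimal polynomial of zeta_3643 over Q and has degree phi(3643) = 3642. So Q(zeta_3643) is a degree-3642 Galois extension with Galois group (Z/3643Z)^*. (Z/3643Z)^* is cyclic since 3643 is an odd prime power (or 4). Hence Gal(Q(zeta_3643)/Q) ≅ Z/3642Z.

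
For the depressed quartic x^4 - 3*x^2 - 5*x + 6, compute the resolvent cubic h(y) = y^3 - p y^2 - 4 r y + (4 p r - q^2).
h(y) = y^3 + 3*y^2 - 24*y - 97

Identify coefficients: p = -3, q = -5, r = 6.
Plug into h(y) = y^3 - p y^2 - 4 r y + (4 p r - q^2):
  h(y) = y^3 - (-3) y^2 - 4*(6) y + (4*(-3)*(6) - (-5)^2)
       = y^3 + (3) y^2 + (-24) y + (-97).
Simplifying: h(y) = y^3 + 3*y^2 - 24*y - 97.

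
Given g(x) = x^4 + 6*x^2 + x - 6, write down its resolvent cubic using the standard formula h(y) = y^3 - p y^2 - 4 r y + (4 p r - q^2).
h(y) = y^3 - 6*y^2 + 24*y - 145

Identify coefficients: p = 6, q = 1, r = -6.
Plug into h(y) = y^3 - p y^2 - 4 r y + (4 p r - q^2):
  h(y) = y^3 - (6) y^2 - 4*(-6) y + (4*(6)*(-6) - (1)^2)
       = y^3 + (-6) y^2 + (24) y + (-145).
Simplifying: h(y) = y^3 - 6*y^2 + 24*y - 145.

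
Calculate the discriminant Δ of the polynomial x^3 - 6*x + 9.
Δ = -1323

For a depressed cubic x^3 + p x + q the discriminant is Δ = -4 p^3 - 27 q^2 = -4*(-6)^3 - 27*(9)^2 = 864 - 2187 = -1323.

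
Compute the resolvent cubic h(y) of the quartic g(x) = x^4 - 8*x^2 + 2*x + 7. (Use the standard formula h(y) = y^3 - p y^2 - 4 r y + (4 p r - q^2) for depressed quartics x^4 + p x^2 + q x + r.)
h(y) = y^3 + 8*y^2 - 28*y - 228

Identify coefficients: p = -8, q = 2, r = 7.
Plug into h(y) = y^3 - p y^2 - 4 r y + (4 p r - q^2):
  h(y) = y^3 - (-8) y^2 - 4*(7) y + (4*(-8)*(7) - (2)^2)
       = y^3 + (8) y^2 + (-28) y + (-228).
Simplifying: h(y) = y^3 + 8*y^2 - 28*y - 228.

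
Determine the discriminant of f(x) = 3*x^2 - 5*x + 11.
Δ = -107

For a quadratic a x^2 + b x + c the discriminant is Δ = b^2 - 4ac = (-5)^2 - 4*(3)*(11) = 25 - (132) = -107.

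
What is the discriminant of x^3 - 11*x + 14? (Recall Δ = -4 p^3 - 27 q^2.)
Δ = 32

For a depressed cubic x^3 + p x + q the discriminant is Δ = -4 p^3 - 27 q^2 = -4*(-11)^3 - 27*(14)^2 = 5324 - 5292 = 32.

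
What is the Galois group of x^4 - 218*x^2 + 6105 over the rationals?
Gal(K/Q) = V_4 (Klein four-group, Z/2Z × Z/2Z)

f factors as (x^2 - 33)(x^2 - 185), so the splitting field is K = Q(sqrt(33), sqrt(185)). The elements 33, 185, 6105 are all non-squares in Q, so sqrt(33) and sqrt(185) generate independent quadratic extensions. Thus [K:Q] = 4 and Gal(K/Q) is generated by the two order-2 automorphisms sqrt(33) ↦ -sqrt(33) and sqrt(185) ↦ -sqrt(185), giving V_4.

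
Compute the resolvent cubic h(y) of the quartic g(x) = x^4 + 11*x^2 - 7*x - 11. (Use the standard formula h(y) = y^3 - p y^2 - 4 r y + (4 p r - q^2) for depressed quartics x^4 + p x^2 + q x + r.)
h(y) = y^3 - 11*y^2 + 44*y - 533

Identify coefficients: p = 11, q = -7, r = -11.
Plug into h(y) = y^3 - p y^2 - 4 r y + (4 p r - q^2):
  h(y) = y^3 - (11) y^2 - 4*(-11) y + (4*(11)*(-11) - (-7)^2)
       = y^3 + (-11) y^2 + (44) y + (-533).
Simplifying: h(y) = y^3 - 11*y^2 + 44*y - 533.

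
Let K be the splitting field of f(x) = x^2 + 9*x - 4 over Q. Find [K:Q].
[K:Q] = 2

The discriminant of x^2 + (9)*x + (-4) is b^2 - 4c = 81 - (-16) = 97. Since 97 is not a perfect square in Q, the polynomial is irreducible over Q. Its two roots generate a degree-2 extension, so [K:Q] = 2.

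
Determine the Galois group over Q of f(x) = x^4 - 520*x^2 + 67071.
Gal(K/Q) = V_4 (Klein four-group, Z/2Z × Z/2Z)

f factors as (x^2 - 237)(x^2 - 283), so the splitting field is K = Q(sqrt(237), sqrt(283)). The elements 237, 283, 67071 are all non-squares in Q, so sqrt(237) and sqrt(283) generate independent quadratic extensions. Thus [K:Q] = 4 and Gal(K/Q) is generated by the two order-2 automorphisms sqrt(237) ↦ -sqrt(237) and sqrt(283) ↦ -sqrt(283), giving V_4.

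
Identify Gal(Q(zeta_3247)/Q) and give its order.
|Gal(Q(zeta_3247)/Q)| = phi(3247) = 3040; group ≅ (Z/3247Z)^* ≅ Z/16Z × Z/190Z

The n-th cyclotomic polynomial Φ_3247(x) is the minimal polynomial of zeta_3247 over Q and has degree phi(3247) = 3040. So Q(zeta_3247) is a degree-3040 Galois extension with Galois group (Z/3247Z)^*. By CRT, (Z/3247Z)^* ≅ (Z/17Z)^* × (Z/191Z)^*. Each prime-power unit group is (Z/17Z)^* ≅ Z/16Z; (Z/191Z)^* ≅ Z/190Z. Hence Gal(Q(zeta_3247)/Q) ≅ Z/16Z × Z/190Z.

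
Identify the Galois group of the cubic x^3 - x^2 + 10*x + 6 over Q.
Gal(K/Q) = S_3 (symmetric group of order 6)

Compute the discriminant of x^3 + (-1)*x^2 + (10)*x + (6): Δ = -5928. Since Δ is not a rational square, the Galois group is not contained in A_3; it must be the full S_3 (irreducibility of the cubic rules out anything smaller).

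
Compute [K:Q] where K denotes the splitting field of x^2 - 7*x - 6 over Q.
[K:Q] = 2

The discriminant of x^2 + (-7)*x + (-6) is b^2 - 4c = 49 - (-24) = 73. Since 73 is not a perfect square in Q, the polynomial is irreducible over Q. Its two roots generate a degree-2 extension, so [K:Q] = 2.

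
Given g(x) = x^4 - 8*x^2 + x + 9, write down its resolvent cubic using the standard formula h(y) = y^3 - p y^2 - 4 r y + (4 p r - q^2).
h(y) = y^3 + 8*y^2 - 36*y - 289

Identify coefficients: p = -8, q = 1, r = 9.
Plug into h(y) = y^3 - p y^2 - 4 r y + (4 p r - q^2):
  h(y) = y^3 - (-8) y^2 - 4*(9) y + (4*(-8)*(9) - (1)^2)
       = y^3 + (8) y^2 + (-36) y + (-289).
Simplifying: h(y) = y^3 + 8*y^2 - 36*y - 289.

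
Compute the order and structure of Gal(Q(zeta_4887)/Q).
|Gal(Q(zeta_4887)/Q)| = phi(4887) = 3240; group ≅ (Z/4887Z)^* ≅ Z/18Z × Z/180Z

The n-th cyclotomic polynomial Φ_4887(x) is the minimal polynomial of zeta_4887 over Q and has degree phi(4887) = 3240. So Q(zeta_4887) is a degree-3240 Galois extension with Galois group (Z/4887Z)^*. By CRT, (Z/4887Z)^* ≅ (Z/27Z)^* × (Z/181Z)^*. Each prime-power unit group is (Z/27Z)^* ≅ Z/18Z; (Z/181Z)^* ≅ Z/180Z. Hence Gal(Q(zeta_4887)/Q) ≅ Z/18Z × Z/180Z.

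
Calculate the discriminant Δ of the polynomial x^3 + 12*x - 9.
Δ = -9099

For a depressed cubic x^3 + p x + q the discriminant is Δ = -4 p^3 - 27 q^2 = -4*(12)^3 - 27*(-9)^2 = -6912 - 2187 = -9099.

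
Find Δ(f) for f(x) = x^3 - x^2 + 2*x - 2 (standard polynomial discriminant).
Δ = -72

For x^3 + a x^2 + b x + c the discriminant is Δ = 18 a b c - 4 a^3 c + a^2 b^2 - 4 b^3 - 27 c^2.
Plug a = -1, b = 2, c = -2:
  18*(-1)*(2)*(-2) - 4*(-1)^3*(-2) + (-1)^2*(2)^2 - 4*(2)^3 - 27*(-2)^2
  = 72 + (-8) + 4 + (-32) + (-108)
  = -72.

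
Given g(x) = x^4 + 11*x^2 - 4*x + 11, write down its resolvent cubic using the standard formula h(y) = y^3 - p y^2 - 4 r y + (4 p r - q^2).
h(y) = y^3 - 11*y^2 - 44*y + 468

Identify coefficients: p = 11, q = -4, r = 11.
Plug into h(y) = y^3 - p y^2 - 4 r y + (4 p r - q^2):
  h(y) = y^3 - (11) y^2 - 4*(11) y + (4*(11)*(11) - (-4)^2)
       = y^3 + (-11) y^2 + (-44) y + (468).
Simplifying: h(y) = y^3 - 11*y^2 - 44*y + 468.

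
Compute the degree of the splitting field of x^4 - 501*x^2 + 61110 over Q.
[K:Q] = 4

f factors as (x^2 - 291)(x^2 - 210); the splitting field is K = Q(sqrt(291), sqrt(210)). Since 291, 210, and 61110 are all non-squares in Q, the three subfields Q(sqrt(291)), Q(sqrt(210)), Q(sqrt(61110)) are distinct degree-2 extensions, so [K:Q] = 4 (Klein four Galois group).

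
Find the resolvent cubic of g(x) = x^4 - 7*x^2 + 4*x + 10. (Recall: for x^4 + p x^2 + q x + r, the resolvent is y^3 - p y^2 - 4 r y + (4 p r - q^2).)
h(y) = y^3 + 7*y^2 - 40*y - 296

Identify coefficients: p = -7, q = 4, r = 10.
Plug into h(y) = y^3 - p y^2 - 4 r y + (4 p r - q^2):
  h(y) = y^3 - (-7) y^2 - 4*(10) y + (4*(-7)*(10) - (4)^2)
       = y^3 + (7) y^2 + (-40) y + (-296).
Simplifying: h(y) = y^3 + 7*y^2 - 40*y - 296.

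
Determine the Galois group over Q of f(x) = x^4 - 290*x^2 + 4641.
Gal(K/Q) = V_4 (Klein four-group, Z/2Z × Z/2Z)

f factors as (x^2 - 273)(x^2 - 17), so the splitting field is K = Q(sqrt(273), sqrt(17)). The elements 273, 17, 4641 are all non-squares in Q, so sqrt(273) and sqrt(17) generate independent quadratic extensions. Thus [K:Q] = 4 and Gal(K/Q) is generated by the two order-2 automorphisms sqrt(273) ↦ -sqrt(273) and sqrt(17) ↦ -sqrt(17), giving V_4.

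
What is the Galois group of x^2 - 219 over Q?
Gal(K/Q) = Z/2Z (cyclic of order 2)

x^2 - 219 is irreducible over Q since 219 is not a rational square. The splitting field Q(sqrt(219)) has degree 2 over Q, and its unique nontrivial automorphism is sqrt(219) ↦ -sqrt(219). Hence Gal(Q(sqrt(219))/Q) = Z/2Z.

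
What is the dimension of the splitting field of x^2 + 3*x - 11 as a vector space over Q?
[K:Q] = 2

The discriminant of x^2 + (3)*x + (-11) is b^2 - 4c = 9 - (-44) = 53. Since 53 is not a perfect square in Q, the polynomial is irreducible over Q. Its two roots generate a degree-2 extension, so [K:Q] = 2.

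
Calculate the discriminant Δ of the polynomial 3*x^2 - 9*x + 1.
Δ = 69

For a quadratic a x^2 + b x + c the discriminant is Δ = b^2 - 4ac = (-9)^2 - 4*(3)*(1) = 81 - (12) = 69.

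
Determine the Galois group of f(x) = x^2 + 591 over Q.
Gal(K/Q) = Z/2Z (cyclic of order 2)

x^2 + 591 is irreducible over Q since -591 is not a rational square. The splitting field Q(sqrt(-591)) has degree 2 over Q, and its unique nontrivial automorphism is sqrt(-591) ↦ -sqrt(-591). Hence Gal(Q(sqrt(-591))/Q) = Z/2Z.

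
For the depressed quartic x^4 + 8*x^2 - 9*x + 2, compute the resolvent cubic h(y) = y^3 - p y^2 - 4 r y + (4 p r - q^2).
h(y) = y^3 - 8*y^2 - 8*y - 17

Identify coefficients: p = 8, q = -9, r = 2.
Plug into h(y) = y^3 - p y^2 - 4 r y + (4 p r - q^2):
  h(y) = y^3 - (8) y^2 - 4*(2) y + (4*(8)*(2) - (-9)^2)
       = y^3 + (-8) y^2 + (-8) y + (-17).
Simplifying: h(y) = y^3 - 8*y^2 - 8*y - 17.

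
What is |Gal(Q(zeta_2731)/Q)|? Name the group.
|Gal(Q(zeta_2731)/Q)| = phi(2731) = 2730; group ≅ (Z/2731Z)^* ≅ Z/2730Z

The n-th cyclotomic polynomial Φ_2731(x) is the minimal polynomial of zeta_2731 over Q and has degree phi(2731) = 2730. So Q(zeta_2731) is a degree-2730 Galois extension with Galois group (Z/2731Z)^*. (Z/2731Z)^* is cyclic since 2731 is an odd prime power (or 4). Hence Gal(Q(zeta_2731)/Q) ≅ Z/2730Z.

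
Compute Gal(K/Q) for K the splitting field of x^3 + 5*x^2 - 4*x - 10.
Gal(K/Q) = S_3 (symmetric group of order 6)

Compute the discriminant of x^3 + (5)*x^2 + (-4)*x + (-10): Δ = 6556. Since Δ is not a rational square, the Galois group is not contained in A_3; it must be the full S_3 (irreducibility of the cubic rules out anything smaller).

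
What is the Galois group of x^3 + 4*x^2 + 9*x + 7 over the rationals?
Gal(K/Q) = S_3 (symmetric group of order 6)

Compute the discriminant of x^3 + (4)*x^2 + (9)*x + (7): Δ = -199. Since Δ is not a rational square, the Galois group is not contained in A_3; it must be the full S_3 (irreducibility of the cubic rules out anything smaller).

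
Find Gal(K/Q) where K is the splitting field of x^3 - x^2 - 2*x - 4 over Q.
Gal(K/Q) = S_3 (symmetric group of order 6)

Compute the discriminant of x^3 + (-1)*x^2 + (-2)*x + (-4): Δ = -556. Since Δ is not a rational square, the Galois group is not contained in A_3; it must be the full S_3 (irreducibility of the cubic rules out anything smaller).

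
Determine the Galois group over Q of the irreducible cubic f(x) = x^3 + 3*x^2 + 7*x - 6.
Gal(K/Q) = S_3 (symmetric group of order 6)

Compute the discriminant of x^3 + (3)*x^2 + (7)*x + (-6): Δ = -3523. Since Δ is not a rational square, the Galois group is not contained in A_3; it must be the full S_3 (irreducibility of the cubic rules out anything smaller).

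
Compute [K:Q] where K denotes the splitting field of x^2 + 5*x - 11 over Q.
[K:Q] = 2

The discriminant of x^2 + (5)*x + (-11) is b^2 - 4c = 25 - (-44) = 69. Since 69 is not a perfect square in Q, the polynomial is irreducible over Q. Its two roots generate a degree-2 extension, so [K:Q] = 2.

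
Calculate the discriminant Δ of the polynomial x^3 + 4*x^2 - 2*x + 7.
Δ = -4027

For x^3 + a x^2 + b x + c the discriminant is Δ = 18 a b c - 4 a^3 c + a^2 b^2 - 4 b^3 - 27 c^2.
Plug a = 4, b = -2, c = 7:
  18*(4)*(-2)*(7) - 4*(4)^3*(7) + (4)^2*(-2)^2 - 4*(-2)^3 - 27*(7)^2
  = -1008 + (-1792) + 64 + (32) + (-1323)
  = -4027.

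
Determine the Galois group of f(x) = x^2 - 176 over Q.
Gal(K/Q) = Z/2Z (cyclic of order 2)

x^2 - 176 is irreducible over Q since 176 is not a rational square. The splitting field Q(sqrt(176)) has degree 2 over Q, and its unique nontrivial automorphism is sqrt(176) ↦ -sqrt(176). Hence Gal(Q(sqrt(176))/Q) = Z/2Z.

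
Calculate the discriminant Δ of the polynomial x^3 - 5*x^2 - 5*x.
Δ = 1125

For x^3 + a x^2 + b x + c the discriminant is Δ = 18 a b c - 4 a^3 c + a^2 b^2 - 4 b^3 - 27 c^2.
Plug a = -5, b = -5, c = 0:
  18*(-5)*(-5)*(0) - 4*(-5)^3*(0) + (-5)^2*(-5)^2 - 4*(-5)^3 - 27*(0)^2
  = 0 + (0) + 625 + (500) + (0)
  = 1125.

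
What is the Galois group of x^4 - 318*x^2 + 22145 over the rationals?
Gal(K/Q) = V_4 (Klein four-group, Z/2Z × Z/2Z)

f factors as (x^2 - 215)(x^2 - 103), so the splitting field is K = Q(sqrt(215), sqrt(103)). The elements 215, 103, 22145 are all non-squares in Q, so sqrt(215) and sqrt(103) generate independent quadratic extensions. Thus [K:Q] = 4 and Gal(K/Q) is generated by the two order-2 automorphisms sqrt(215) ↦ -sqrt(215) and sqrt(103) ↦ -sqrt(103), giving V_4.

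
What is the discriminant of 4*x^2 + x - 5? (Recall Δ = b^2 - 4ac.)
Δ = 81

For a quadratic a x^2 + b x + c the discriminant is Δ = b^2 - 4ac = (1)^2 - 4*(4)*(-5) = 1 - (-80) = 81.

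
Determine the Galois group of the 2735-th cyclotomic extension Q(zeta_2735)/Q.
|Gal(Q(zeta_2735)/Q)| = phi(2735) = 2184; group ≅ (Z/2735Z)^* ≅ Z/4Z × Z/546Z

The n-th cyclotomic polynomial Φ_2735(x) is the minimal polynomial of zeta_2735 over Q and has degree phi(2735) = 2184. So Q(zeta_2735) is a degree-2184 Galois extension with Galois group (Z/2735Z)^*. By CRT, (Z/2735Z)^* ≅ (Z/5Z)^* × (Z/547Z)^*. Each prime-power unit group is (Z/5Z)^* ≅ Z/4Z; (Z/547Z)^* ≅ Z/546Z. Hence Gal(Q(zeta_2735)/Q) ≅ Z/4Z × Z/546Z.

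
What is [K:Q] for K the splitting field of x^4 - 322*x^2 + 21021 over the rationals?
[K:Q] = 4

f factors as (x^2 - 91)(x^2 - 231); the splitting field is K = Q(sqrt(91), sqrt(231)). Since 91, 231, and 21021 are all non-squares in Q, the three subfields Q(sqrt(91)), Q(sqrt(231)), Q(sqrt(21021)) are distinct degree-2 extensions, so [K:Q] = 4 (Klein four Galois group).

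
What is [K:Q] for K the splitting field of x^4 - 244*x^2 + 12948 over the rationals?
[K:Q] = 4

f factors as (x^2 - 166)(x^2 - 78); the splitting field is K = Q(sqrt(166), sqrt(78)). Since 166, 78, and 12948 are all non-squares in Q, the three subfields Q(sqrt(166)), Q(sqrt(78)), Q(sqrt(12948)) are distinct degree-2 extensions, so [K:Q] = 4 (Klein four Galois group).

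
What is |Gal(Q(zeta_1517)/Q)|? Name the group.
|Gal(Q(zeta_1517)/Q)| = phi(1517) = 1440; group ≅ (Z/1517Z)^* ≅ Z/36Z × Z/40Z

The n-th cyclotomic polynomial Φ_1517(x) is the minimal polynomial of zeta_1517 over Q and has degree phi(1517) = 1440. So Q(zeta_1517) is a degree-1440 Galois extension with Galois group (Z/1517Z)^*. By CRT, (Z/1517Z)^* ≅ (Z/37Z)^* × (Z/41Z)^*. Each prime-power unit group is (Z/37Z)^* ≅ Z/36Z; (Z/41Z)^* ≅ Z/40Z. Hence Gal(Q(zeta_1517)/Q) ≅ Z/36Z × Z/40Z.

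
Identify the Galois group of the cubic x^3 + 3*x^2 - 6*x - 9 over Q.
Gal(K/Q) = S_3 (symmetric group of order 6)

Compute the discriminant of x^3 + (3)*x^2 + (-6)*x + (-9): Δ = 2889. Since Δ is not a rational square, the Galois group is not contained in A_3; it must be the full S_3 (irreducibility of the cubic rules out anything smaller).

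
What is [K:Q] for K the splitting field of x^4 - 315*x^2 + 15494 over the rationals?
[K:Q] = 4

f factors as (x^2 - 61)(x^2 - 254); the splitting field is K = Q(sqrt(61), sqrt(254)). Since 61, 254, and 15494 are all non-squares in Q, the three subfields Q(sqrt(61)), Q(sqrt(254)), Q(sqrt(15494)) are distinct degree-2 extensions, so [K:Q] = 4 (Klein four Galois group).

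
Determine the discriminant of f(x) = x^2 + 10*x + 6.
Δ = 76

For a quadratic a x^2 + b x + c the discriminant is Δ = b^2 - 4ac = (10)^2 - 4*(1)*(6) = 100 - (24) = 76.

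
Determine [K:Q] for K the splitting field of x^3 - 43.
[K:Q] = 6

x^3 - 43 has one real root r = 43^(1/3) and two complex roots r*zeta_3, r*zeta_3^2 where zeta_3 = e^(2*pi*i/3). The splitting field is Q(r, zeta_3). [Q(r):Q] = 3 and [Q(zeta_3):Q] = 2 with gcd = 1, so [Q(r, zeta_3):Q] = 3 * 2 = 6.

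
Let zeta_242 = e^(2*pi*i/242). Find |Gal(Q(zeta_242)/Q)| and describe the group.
|Gal(Q(zeta_242)/Q)| = phi(242) = 110; group ≅ (Z/242Z)^* ≅ Z/110Z

The n-th cyclotomic polynomial Φ_242(x) is the minimal polynomial of zeta_242 over Q and has degree phi(242) = 110. So Q(zeta_242) is a degree-110 Galois extension with Galois group (Z/242Z)^*. By CRT, (Z/242Z)^* ≅ (Z/2Z)^* × (Z/121Z)^*. Each prime-power unit group is (Z/2Z)^* ≅ trivial group (order 1); (Z/121Z)^* ≅ Z/110Z. Hence Gal(Q(zeta_242)/Q) ≅ Z/110Z.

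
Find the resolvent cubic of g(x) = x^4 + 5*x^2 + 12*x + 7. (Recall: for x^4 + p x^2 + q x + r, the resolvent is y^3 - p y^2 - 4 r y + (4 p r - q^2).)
h(y) = y^3 - 5*y^2 - 28*y - 4

Identify coefficients: p = 5, q = 12, r = 7.
Plug into h(y) = y^3 - p y^2 - 4 r y + (4 p r - q^2):
  h(y) = y^3 - (5) y^2 - 4*(7) y + (4*(5)*(7) - (12)^2)
       = y^3 + (-5) y^2 + (-28) y + (-4).
Simplifying: h(y) = y^3 - 5*y^2 - 28*y - 4.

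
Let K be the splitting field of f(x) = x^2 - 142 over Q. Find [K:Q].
[K:Q] = 2

The polynomial x^2 - 142 is irreducible over Q since 142 is not a perfect square. Its splitting field is Q(sqrt(142)), which has degree 2 over Q.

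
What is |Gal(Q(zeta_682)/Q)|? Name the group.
|Gal(Q(zeta_682)/Q)| = phi(682) = 300; group ≅ (Z/682Z)^* ≅ Z/10Z × Z/30Z

The n-th cyclotomic polynomial Φ_682(x) is the minimal polynomial of zeta_682 over Q and has degree phi(682) = 300. So Q(zeta_682) is a degree-300 Galois extension with Galois group (Z/682Z)^*. By CRT, (Z/682Z)^* ≅ (Z/2Z)^* × (Z/11Z)^* × (Z/31Z)^*. Each prime-power unit group is (Z/2Z)^* ≅ trivial group (order 1); (Z/11Z)^* ≅ Z/10Z; (Z/31Z)^* ≅ Z/30Z. Hence Gal(Q(zeta_682)/Q) ≅ Z/10Z × Z/30Z.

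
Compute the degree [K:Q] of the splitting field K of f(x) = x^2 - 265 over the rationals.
[K:Q] = 2

The polynomial x^2 - 265 is irreducible over Q since 265 is not a perfect square. Its splitting field is Q(sqrt(265)), which has degree 2 over Q.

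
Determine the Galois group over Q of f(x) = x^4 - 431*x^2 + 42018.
Gal(K/Q) = V_4 (Klein four-group, Z/2Z × Z/2Z)

f factors as (x^2 - 282)(x^2 - 149), so the splitting field is K = Q(sqrt(282), sqrt(149)). The elements 282, 149, 42018 are all non-squares in Q, so sqrt(282) and sqrt(149) generate independent quadratic extensions. Thus [K:Q] = 4 and Gal(K/Q) is generated by the two order-2 automorphisms sqrt(282) ↦ -sqrt(282) and sqrt(149) ↦ -sqrt(149), giving V_4.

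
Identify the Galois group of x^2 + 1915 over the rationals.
Gal(K/Q) = Z/2Z (cyclic of order 2)

x^2 + 1915 is irreducible over Q since -1915 is not a rational square. The splitting field Q(sqrt(-1915)) has degree 2 over Q, and its unique nontrivial automorphism is sqrt(-1915) ↦ -sqrt(-1915). Hence Gal(Q(sqrt(-1915))/Q) = Z/2Z.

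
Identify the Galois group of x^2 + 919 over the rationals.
Gal(K/Q) = Z/2Z (cyclic of order 2)

x^2 + 919 is irreducible over Q since -919 is not a rational square. The splitting field Q(sqrt(-919)) has degree 2 over Q, and its unique nontrivial automorphism is sqrt(-919) ↦ -sqrt(-919). Hence Gal(Q(sqrt(-919))/Q) = Z/2Z.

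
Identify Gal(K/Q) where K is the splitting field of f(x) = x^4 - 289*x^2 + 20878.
Gal(K/Q) = V_4 (Klein four-group, Z/2Z × Z/2Z)

f factors as (x^2 - 143)(x^2 - 146), so the splitting field is K = Q(sqrt(143), sqrt(146)). The elements 143, 146, 20878 are all non-squares in Q, so sqrt(143) and sqrt(146) generate independent quadratic extensions. Thus [K:Q] = 4 and Gal(K/Q) is generated by the two order-2 automorphisms sqrt(143) ↦ -sqrt(143) and sqrt(146) ↦ -sqrt(146), giving V_4.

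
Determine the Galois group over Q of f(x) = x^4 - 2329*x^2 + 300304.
Gal(K/Q) = Z/2Z (cyclic of order 2)

f factors as (x^2 - 137)(x^2 - 2192), so the splitting field is K = Q(sqrt(137), sqrt(2192)). The squarefree part of 137 is 137 and the squarefree part of 2192 is also 137, so sqrt(137) and sqrt(2192) are both rational multiples of sqrt(137). Hence Q(sqrt(137)) = Q(sqrt(2192)) = Q(sqrt(137)), and the splitting field collapses to a single degree-2 extension with Galois group Z/2Z.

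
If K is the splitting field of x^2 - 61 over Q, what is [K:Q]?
[K:Q] = 2

The polynomial x^2 - 61 is irreducible over Q since 61 is not a perfect square. Its splitting field is Q(sqrt(61)), which has degree 2 over Q.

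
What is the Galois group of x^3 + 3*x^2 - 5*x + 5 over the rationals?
Gal(K/Q) = S_3 (symmetric group of order 6)

Compute the discriminant of x^3 + (3)*x^2 + (-5)*x + (5): Δ = -1840. Since Δ is not a rational square, the Galois group is not contained in A_3; it must be the full S_3 (irreducibility of the cubic rules out anything smaller).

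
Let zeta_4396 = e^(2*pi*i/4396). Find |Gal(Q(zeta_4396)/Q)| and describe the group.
|Gal(Q(zeta_4396)/Q)| = phi(4396) = 1872; group ≅ (Z/4396Z)^* ≅ Z/2Z × Z/6Z × Z/156Z

The n-th cyclotomic polynomial Φ_4396(x) is the minimal polynomial of zeta_4396 over Q and has degree phi(4396) = 1872. So Q(zeta_4396) is a degree-1872 Galois extension with Galois group (Z/4396Z)^*. By CRT, (Z/4396Z)^* ≅ (Z/4Z)^* × (Z/7Z)^* × (Z/157Z)^*. Each prime-power unit group is (Z/4Z)^* ≅ Z/2Z; (Z/7Z)^* ≅ Z/6Z; (Z/157Z)^* ≅ Z/156Z. Hence Gal(Q(zeta_4396)/Q) ≅ Z/2Z × Z/6Z × Z/156Z.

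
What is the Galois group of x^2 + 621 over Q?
Gal(K/Q) = Z/2Z (cyclic of order 2)

x^2 + 621 is irreducible over Q since -621 is not a rational square. The splitting field Q(sqrt(-621)) has degree 2 over Q, and its unique nontrivial automorphism is sqrt(-621) ↦ -sqrt(-621). Hence Gal(Q(sqrt(-621))/Q) = Z/2Z.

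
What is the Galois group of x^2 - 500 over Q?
Gal(K/Q) = Z/2Z (cyclic of order 2)

x^2 - 500 is irreducible over Q since 500 is not a rational square. The splitting field Q(sqrt(500)) has degree 2 over Q, and its unique nontrivial automorphism is sqrt(500) ↦ -sqrt(500). Hence Gal(Q(sqrt(500))/Q) = Z/2Z.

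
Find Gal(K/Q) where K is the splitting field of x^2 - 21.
Gal(K/Q) = Z/2Z (cyclic of order 2)

x^2 - 21 is irreducible over Q since 21 is not a rational square. The splitting field Q(sqrt(21)) has degree 2 over Q, and its unique nontrivial automorphism is sqrt(21) ↦ -sqrt(21). Hence Gal(Q(sqrt(21))/Q) = Z/2Z.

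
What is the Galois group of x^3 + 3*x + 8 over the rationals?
Gal(K/Q) = S_3 (symmetric group of order 6)

Compute the discriminant of x^3 + (0)*x^2 + (3)*x + (8): Δ = -1836. Since Δ is not a rational square, the Galois group is not contained in A_3; it must be the full S_3 (irreducibility of the cubic rules out anything smaller).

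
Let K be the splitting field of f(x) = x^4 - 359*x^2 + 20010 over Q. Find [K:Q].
[K:Q] = 4

f factors as (x^2 - 69)(x^2 - 290); the splitting field is K = Q(sqrt(69), sqrt(290)). Since 69, 290, and 20010 are all non-squares in Q, the three subfields Q(sqrt(69)), Q(sqrt(290)), Q(sqrt(20010)) are distinct degree-2 extensions, so [K:Q] = 4 (Klein four Galois group).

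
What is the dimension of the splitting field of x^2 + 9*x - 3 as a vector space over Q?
[K:Q] = 2

The discriminant of x^2 + (9)*x + (-3) is b^2 - 4c = 81 - (-12) = 93. Since 93 is not a perfect square in Q, the polynomial is irreducible over Q. Its two roots generate a degree-2 extension, so [K:Q] = 2.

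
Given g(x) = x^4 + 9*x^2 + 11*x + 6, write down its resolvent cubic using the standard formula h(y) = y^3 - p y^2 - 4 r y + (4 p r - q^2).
h(y) = y^3 - 9*y^2 - 24*y + 95

Identify coefficients: p = 9, q = 11, r = 6.
Plug into h(y) = y^3 - p y^2 - 4 r y + (4 p r - q^2):
  h(y) = y^3 - (9) y^2 - 4*(6) y + (4*(9)*(6) - (11)^2)
       = y^3 + (-9) y^2 + (-24) y + (95).
Simplifying: h(y) = y^3 - 9*y^2 - 24*y + 95.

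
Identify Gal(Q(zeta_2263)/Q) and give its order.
|Gal(Q(zeta_2263)/Q)| = phi(2263) = 2160; group ≅ (Z/2263Z)^* ≅ Z/30Z × Z/72Z

The n-th cyclotomic polynomial Φ_2263(x) is the minimal polynomial of zeta_2263 over Q and has degree phi(2263) = 2160. So Q(zeta_2263) is a degree-2160 Galois extension with Galois group (Z/2263Z)^*. By CRT, (Z/2263Z)^* ≅ (Z/31Z)^* × (Z/73Z)^*. Each prime-power unit group is (Z/31Z)^* ≅ Z/30Z; (Z/73Z)^* ≅ Z/72Z. Hence Gal(Q(zeta_2263)/Q) ≅ Z/30Z × Z/72Z.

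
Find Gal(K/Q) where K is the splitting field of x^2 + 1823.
Gal(K/Q) = Z/2Z (cyclic of order 2)

x^2 + 1823 is irreducible over Q since -1823 is not a rational square. The splitting field Q(sqrt(-1823)) has degree 2 over Q, and its unique nontrivial automorphism is sqrt(-1823) ↦ -sqrt(-1823). Hence Gal(Q(sqrt(-1823))/Q) = Z/2Z.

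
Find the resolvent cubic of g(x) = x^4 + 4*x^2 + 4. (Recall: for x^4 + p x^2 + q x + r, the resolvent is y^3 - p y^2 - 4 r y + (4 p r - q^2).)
h(y) = y^3 - 4*y^2 - 16*y + 64

Identify coefficients: p = 4, q = 0, r = 4.
Plug into h(y) = y^3 - p y^2 - 4 r y + (4 p r - q^2):
  h(y) = y^3 - (4) y^2 - 4*(4) y + (4*(4)*(4) - (0)^2)
       = y^3 + (-4) y^2 + (-16) y + (64).
Simplifying: h(y) = y^3 - 4*y^2 - 16*y + 64.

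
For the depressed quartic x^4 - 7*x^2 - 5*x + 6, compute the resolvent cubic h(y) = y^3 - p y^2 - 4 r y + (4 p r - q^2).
h(y) = y^3 + 7*y^2 - 24*y - 193

Identify coefficients: p = -7, q = -5, r = 6.
Plug into h(y) = y^3 - p y^2 - 4 r y + (4 p r - q^2):
  h(y) = y^3 - (-7) y^2 - 4*(6) y + (4*(-7)*(6) - (-5)^2)
       = y^3 + (7) y^2 + (-24) y + (-193).
Simplifying: h(y) = y^3 + 7*y^2 - 24*y - 193.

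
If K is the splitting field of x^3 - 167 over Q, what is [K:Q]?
[K:Q] = 6

x^3 - 167 has one real root r = 167^(1/3) and two complex roots r*zeta_3, r*zeta_3^2 where zeta_3 = e^(2*pi*i/3). The splitting field is Q(r, zeta_3). [Q(r):Q] = 3 and [Q(zeta_3):Q] = 2 with gcd = 1, so [Q(r, zeta_3):Q] = 3 * 2 = 6.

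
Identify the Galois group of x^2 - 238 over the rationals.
Gal(K/Q) = Z/2Z (cyclic of order 2)

x^2 - 238 is irreducible over Q since 238 is not a rational square. The splitting field Q(sqrt(238)) has degree 2 over Q, and its unique nontrivial automorphism is sqrt(238) ↦ -sqrt(238). Hence Gal(Q(sqrt(238))/Q) = Z/2Z.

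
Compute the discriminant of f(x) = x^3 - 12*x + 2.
Δ = 6804

For a depressed cubic x^3 + p x + q the discriminant is Δ = -4 p^3 - 27 q^2 = -4*(-12)^3 - 27*(2)^2 = 6912 - 108 = 6804.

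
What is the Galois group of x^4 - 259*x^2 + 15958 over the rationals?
Gal(K/Q) = V_4 (Klein four-group, Z/2Z × Z/2Z)

f factors as (x^2 - 158)(x^2 - 101), so the splitting field is K = Q(sqrt(158), sqrt(101)). The elements 158, 101, 15958 are all non-squares in Q, so sqrt(158) and sqrt(101) generate independent quadratic extensions. Thus [K:Q] = 4 and Gal(K/Q) is generated by the two order-2 automorphisms sqrt(158) ↦ -sqrt(158) and sqrt(101) ↦ -sqrt(101), giving V_4.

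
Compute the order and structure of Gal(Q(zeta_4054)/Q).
|Gal(Q(zeta_4054)/Q)| = phi(4054) = 2026; group ≅ (Z/4054Z)^* ≅ Z/2026Z

The n-th cyclotomic polynomial Φ_4054(x) is the minimal polynomial of zeta_4054 over Q and has degree phi(4054) = 2026. So Q(zeta_4054) is a degree-2026 Galois extension with Galois group (Z/4054Z)^*. By CRT, (Z/4054Z)^* ≅ (Z/2Z)^* × (Z/2027Z)^*. Each prime-power unit group is (Z/2Z)^* ≅ trivial group (order 1); (Z/2027Z)^* ≅ Z/2026Z. Hence Gal(Q(zeta_4054)/Q) ≅ Z/2026Z.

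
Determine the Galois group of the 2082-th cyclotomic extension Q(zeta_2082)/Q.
|Gal(Q(zeta_2082)/Q)| = phi(2082) = 692; group ≅ (Z/2082Z)^* ≅ Z/2Z × Z/346Z

The n-th cyclotomic polynomial Φ_2082(x) is the minimal polynomial of zeta_2082 over Q and has degree phi(2082) = 692. So Q(zeta_2082) is a degree-692 Galois extension with Galois group (Z/2082Z)^*. By CRT, (Z/2082Z)^* ≅ (Z/2Z)^* × (Z/3Z)^* × (Z/347Z)^*. Each prime-power unit group is (Z/2Z)^* ≅ trivial group (order 1); (Z/3Z)^* ≅ Z/2Z; (Z/347Z)^* ≅ Z/346Z. Hence Gal(Q(zeta_2082)/Q) ≅ Z/2Z × Z/346Z.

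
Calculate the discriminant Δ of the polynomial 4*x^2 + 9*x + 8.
Δ = -47

For a quadratic a x^2 + b x + c the discriminant is Δ = b^2 - 4ac = (9)^2 - 4*(4)*(8) = 81 - (128) = -47.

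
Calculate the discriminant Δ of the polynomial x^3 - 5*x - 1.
Δ = 473

For a depressed cubic x^3 + p x + q the discriminant is Δ = -4 p^3 - 27 q^2 = -4*(-5)^3 - 27*(-1)^2 = 500 - 27 = 473.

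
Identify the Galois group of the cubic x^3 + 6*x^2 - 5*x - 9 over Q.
Gal(K/Q) = S_3 (symmetric group of order 6)

Compute the discriminant of x^3 + (6)*x^2 + (-5)*x + (-9): Δ = 11849. Since Δ is not a rational square, the Galois group is not contained in A_3; it must be the full S_3 (irreducibility of the cubic rules out anything smaller).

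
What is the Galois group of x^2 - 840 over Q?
Gal(K/Q) = Z/2Z (cyclic of order 2)

x^2 - 840 is irreducible over Q since 840 is not a rational square. The splitting field Q(sqrt(840)) has degree 2 over Q, and its unique nontrivial automorphism is sqrt(840) ↦ -sqrt(840). Hence Gal(Q(sqrt(840))/Q) = Z/2Z.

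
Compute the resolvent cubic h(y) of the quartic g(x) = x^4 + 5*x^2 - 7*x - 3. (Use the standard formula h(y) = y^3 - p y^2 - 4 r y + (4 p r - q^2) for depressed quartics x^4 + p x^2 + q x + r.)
h(y) = y^3 - 5*y^2 + 12*y - 109

Identify coefficients: p = 5, q = -7, r = -3.
Plug into h(y) = y^3 - p y^2 - 4 r y + (4 p r - q^2):
  h(y) = y^3 - (5) y^2 - 4*(-3) y + (4*(5)*(-3) - (-7)^2)
       = y^3 + (-5) y^2 + (12) y + (-109).
Simplifying: h(y) = y^3 - 5*y^2 + 12*y - 109.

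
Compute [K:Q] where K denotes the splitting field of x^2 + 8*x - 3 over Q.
[K:Q] = 2

The discriminant of x^2 + (8)*x + (-3) is b^2 - 4c = 64 - (-12) = 76. Since 76 is not a perfect square in Q, the polynomial is irreducible over Q. Its two roots generate a degree-2 extension, so [K:Q] = 2.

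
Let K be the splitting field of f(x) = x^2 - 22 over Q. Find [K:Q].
[K:Q] = 2

The polynomial x^2 - 22 is irreducible over Q since 22 is not a perfect square. Its splitting field is Q(sqrt(22)), which has degree 2 over Q.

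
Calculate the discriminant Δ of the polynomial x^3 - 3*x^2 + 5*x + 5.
Δ = -1760

For x^3 + a x^2 + b x + c the discriminant is Δ = 18 a b c - 4 a^3 c + a^2 b^2 - 4 b^3 - 27 c^2.
Plug a = -3, b = 5, c = 5:
  18*(-3)*(5)*(5) - 4*(-3)^3*(5) + (-3)^2*(5)^2 - 4*(5)^3 - 27*(5)^2
  = -1350 + (540) + 225 + (-500) + (-675)
  = -1760.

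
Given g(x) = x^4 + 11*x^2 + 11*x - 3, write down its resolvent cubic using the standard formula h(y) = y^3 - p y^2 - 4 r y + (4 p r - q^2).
h(y) = y^3 - 11*y^2 + 12*y - 253

Identify coefficients: p = 11, q = 11, r = -3.
Plug into h(y) = y^3 - p y^2 - 4 r y + (4 p r - q^2):
  h(y) = y^3 - (11) y^2 - 4*(-3) y + (4*(11)*(-3) - (11)^2)
       = y^3 + (-11) y^2 + (12) y + (-253).
Simplifying: h(y) = y^3 - 11*y^2 + 12*y - 253.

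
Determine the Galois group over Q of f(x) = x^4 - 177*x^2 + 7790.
Gal(K/Q) = V_4 (Klein four-group, Z/2Z × Z/2Z)

f factors as (x^2 - 95)(x^2 - 82), so the splitting field is K = Q(sqrt(95), sqrt(82)). The elements 95, 82, 7790 are all non-squares in Q, so sqrt(95) and sqrt(82) generate independent quadratic extensions. Thus [K:Q] = 4 and Gal(K/Q) is generated by the two order-2 automorphisms sqrt(95) ↦ -sqrt(95) and sqrt(82) ↦ -sqrt(82), giving V_4.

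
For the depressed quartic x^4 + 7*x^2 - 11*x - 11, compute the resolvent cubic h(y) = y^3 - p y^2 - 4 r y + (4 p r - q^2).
h(y) = y^3 - 7*y^2 + 44*y - 429

Identify coefficients: p = 7, q = -11, r = -11.
Plug into h(y) = y^3 - p y^2 - 4 r y + (4 p r - q^2):
  h(y) = y^3 - (7) y^2 - 4*(-11) y + (4*(7)*(-11) - (-11)^2)
       = y^3 + (-7) y^2 + (44) y + (-429).
Simplifying: h(y) = y^3 - 7*y^2 + 44*y - 429.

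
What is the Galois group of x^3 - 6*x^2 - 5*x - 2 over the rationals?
Gal(K/Q) = S_3 (symmetric group of order 6)

Compute the discriminant of x^3 + (-6)*x^2 + (-5)*x + (-2): Δ = -1516. Since Δ is not a rational square, the Galois group is not contained in A_3; it must be the full S_3 (irreducibility of the cubic rules out anything smaller).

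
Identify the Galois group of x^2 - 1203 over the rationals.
Gal(K/Q) = Z/2Z (cyclic of order 2)

x^2 - 1203 is irreducible over Q since 1203 is not a rational square. The splitting field Q(sqrt(1203)) has degree 2 over Q, and its unique nontrivial automorphism is sqrt(1203) ↦ -sqrt(1203). Hence Gal(Q(sqrt(1203))/Q) = Z/2Z.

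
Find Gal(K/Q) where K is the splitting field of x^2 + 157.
Gal(K/Q) = Z/2Z (cyclic of order 2)

x^2 + 157 is irreducible over Q since -157 is not a rational square. The splitting field Q(sqrt(-157)) has degree 2 over Q, and its unique nontrivial automorphism is sqrt(-157) ↦ -sqrt(-157). Hence Gal(Q(sqrt(-157))/Q) = Z/2Z.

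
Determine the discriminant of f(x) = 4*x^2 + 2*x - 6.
Δ = 100

For a quadratic a x^2 + b x + c the discriminant is Δ = b^2 - 4ac = (2)^2 - 4*(4)*(-6) = 4 - (-96) = 100.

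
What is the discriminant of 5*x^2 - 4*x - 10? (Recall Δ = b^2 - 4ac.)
Δ = 216

For a quadratic a x^2 + b x + c the discriminant is Δ = b^2 - 4ac = (-4)^2 - 4*(5)*(-10) = 16 - (-200) = 216.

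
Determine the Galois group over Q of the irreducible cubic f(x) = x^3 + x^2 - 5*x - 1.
Gal(K/Q) = S_3 (symmetric group of order 6)

Compute the discriminant of x^3 + (1)*x^2 + (-5)*x + (-1): Δ = 592. Since Δ is not a rational square, the Galois group is not contained in A_3; it must be the full S_3 (irreducibility of the cubic rules out anything smaller).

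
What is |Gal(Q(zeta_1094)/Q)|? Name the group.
|Gal(Q(zeta_1094)/Q)| = phi(1094) = 546; group ≅ (Z/1094Z)^* ≅ Z/546Z

The n-th cyclotomic polynomial Φ_1094(x) is the minimal polynomial of zeta_1094 over Q and has degree phi(1094) = 546. So Q(zeta_1094) is a degree-546 Galois extension with Galois group (Z/1094Z)^*. By CRT, (Z/1094Z)^* ≅ (Z/2Z)^* × (Z/547Z)^*. Each prime-power unit group is (Z/2Z)^* ≅ trivial group (order 1); (Z/547Z)^* ≅ Z/546Z. Hence Gal(Q(zeta_1094)/Q) ≅ Z/546Z.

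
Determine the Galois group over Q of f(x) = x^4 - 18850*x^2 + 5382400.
Gal(K/Q) = Z/2Z (cyclic of order 2)

f factors as (x^2 - 290)(x^2 - 18560), so the splitting field is K = Q(sqrt(290), sqrt(18560)). The squarefree part of 290 is 290 and the squarefree part of 18560 is also 290, so sqrt(290) and sqrt(18560) are both rational multiples of sqrt(290). Hence Q(sqrt(290)) = Q(sqrt(18560)) = Q(sqrt(290)), and the splitting field collapses to a single degree-2 extension with Galois group Z/2Z.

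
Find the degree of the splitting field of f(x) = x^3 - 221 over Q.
[K:Q] = 6

x^3 - 221 has one real root r = 221^(1/3) and two complex roots r*zeta_3, r*zeta_3^2 where zeta_3 = e^(2*pi*i/3). The splitting field is Q(r, zeta_3). [Q(r):Q] = 3 and [Q(zeta_3):Q] = 2 with gcd = 1, so [Q(r, zeta_3):Q] = 3 * 2 = 6.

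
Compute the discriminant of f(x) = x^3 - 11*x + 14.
Δ = 32

For a depressed cubic x^3 + p x + q the discriminant is Δ = -4 p^3 - 27 q^2 = -4*(-11)^3 - 27*(14)^2 = 5324 - 5292 = 32.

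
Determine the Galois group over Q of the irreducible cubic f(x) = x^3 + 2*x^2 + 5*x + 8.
Gal(K/Q) = S_3 (symmetric group of order 6)

Compute the discriminant of x^3 + (2)*x^2 + (5)*x + (8): Δ = -944. Since Δ is not a rational square, the Galois group is not contained in A_3; it must be the full S_3 (irreducibility of the cubic rules out anything smaller).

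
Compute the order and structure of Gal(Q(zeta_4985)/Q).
|Gal(Q(zeta_4985)/Q)| = phi(4985) = 3984; group ≅ (Z/4985Z)^* ≅ Z/4Z × Z/996Z

The n-th cyclotomic polynomial Φ_4985(x) is the minimal polynomial of zeta_4985 over Q and has degree phi(4985) = 3984. So Q(zeta_4985) is a degree-3984 Galois extension with Galois group (Z/4985Z)^*. By CRT, (Z/4985Z)^* ≅ (Z/5Z)^* × (Z/997Z)^*. Each prime-power unit group is (Z/5Z)^* ≅ Z/4Z; (Z/997Z)^* ≅ Z/996Z. Hence Gal(Q(zeta_4985)/Q) ≅ Z/4Z × Z/996Z.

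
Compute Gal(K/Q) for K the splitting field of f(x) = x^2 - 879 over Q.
Gal(K/Q) = Z/2Z (cyclic of order 2)

x^2 - 879 is irreducible over Q since 879 is not a rational square. The splitting field Q(sqrt(879)) has degree 2 over Q, and its unique nontrivial automorphism is sqrt(879) ↦ -sqrt(879). Hence Gal(Q(sqrt(879))/Q) = Z/2Z.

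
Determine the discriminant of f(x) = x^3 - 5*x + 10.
Δ = -2200

For a depressed cubic x^3 + p x + q the discriminant is Δ = -4 p^3 - 27 q^2 = -4*(-5)^3 - 27*(10)^2 = 500 - 2700 = -2200.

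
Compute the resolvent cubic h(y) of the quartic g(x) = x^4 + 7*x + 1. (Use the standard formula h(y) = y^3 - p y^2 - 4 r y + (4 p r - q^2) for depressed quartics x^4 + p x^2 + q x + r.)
h(y) = y^3 - 4*y - 49

Identify coefficients: p = 0, q = 7, r = 1.
Plug into h(y) = y^3 - p y^2 - 4 r y + (4 p r - q^2):
  h(y) = y^3 - (0) y^2 - 4*(1) y + (4*(0)*(1) - (7)^2)
       = y^3 + (0) y^2 + (-4) y + (-49).
Simplifying: h(y) = y^3 - 4*y - 49.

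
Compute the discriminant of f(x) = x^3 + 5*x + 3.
Δ = -743

For a depressed cubic x^3 + p x + q the discriminant is Δ = -4 p^3 - 27 q^2 = -4*(5)^3 - 27*(3)^2 = -500 - 243 = -743.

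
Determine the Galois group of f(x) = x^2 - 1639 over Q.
Gal(K/Q) = Z/2Z (cyclic of order 2)

x^2 - 1639 is irreducible over Q since 1639 is not a rational square. The splitting field Q(sqrt(1639)) has degree 2 over Q, and its unique nontrivial automorphism is sqrt(1639) ↦ -sqrt(1639). Hence Gal(Q(sqrt(1639))/Q) = Z/2Z.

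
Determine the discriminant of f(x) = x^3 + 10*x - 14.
Δ = -9292

For a depressed cubic x^3 + p x + q the discriminant is Δ = -4 p^3 - 27 q^2 = -4*(10)^3 - 27*(-14)^2 = -4000 - 5292 = -9292.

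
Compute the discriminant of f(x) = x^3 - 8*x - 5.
Δ = 1373

For a depressed cubic x^3 + p x + q the discriminant is Δ = -4 p^3 - 27 q^2 = -4*(-8)^3 - 27*(-5)^2 = 2048 - 675 = 1373.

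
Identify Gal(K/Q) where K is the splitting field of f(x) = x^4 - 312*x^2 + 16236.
Gal(K/Q) = V_4 (Klein four-group, Z/2Z × Z/2Z)

f factors as (x^2 - 246)(x^2 - 66), so the splitting field is K = Q(sqrt(246), sqrt(66)). The elements 246, 66, 16236 are all non-squares in Q, so sqrt(246) and sqrt(66) generate independent quadratic extensions. Thus [K:Q] = 4 and Gal(K/Q) is generated by the two order-2 automorphisms sqrt(246) ↦ -sqrt(246) and sqrt(66) ↦ -sqrt(66), giving V_4.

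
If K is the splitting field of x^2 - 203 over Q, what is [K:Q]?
[K:Q] = 2

The polynomial x^2 - 203 is irreducible over Q since 203 is not a perfect square. Its splitting field is Q(sqrt(203)), which has degree 2 over Q.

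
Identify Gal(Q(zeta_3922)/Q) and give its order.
|Gal(Q(zeta_3922)/Q)| = phi(3922) = 1872; group ≅ (Z/3922Z)^* ≅ Z/36Z × Z/52Z

The n-th cyclotomic polynomial Φ_3922(x) is the minimal polynomial of zeta_3922 over Q and has degree phi(3922) = 1872. So Q(zeta_3922) is a degree-1872 Galois extension with Galois group (Z/3922Z)^*. By CRT, (Z/3922Z)^* ≅ (Z/2Z)^* × (Z/37Z)^* × (Z/53Z)^*. Each prime-power unit group is (Z/2Z)^* ≅ trivial group (order 1); (Z/37Z)^* ≅ Z/36Z; (Z/53Z)^* ≅ Z/52Z. Hence Gal(Q(zeta_3922)/Q) ≅ Z/36Z × Z/52Z.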